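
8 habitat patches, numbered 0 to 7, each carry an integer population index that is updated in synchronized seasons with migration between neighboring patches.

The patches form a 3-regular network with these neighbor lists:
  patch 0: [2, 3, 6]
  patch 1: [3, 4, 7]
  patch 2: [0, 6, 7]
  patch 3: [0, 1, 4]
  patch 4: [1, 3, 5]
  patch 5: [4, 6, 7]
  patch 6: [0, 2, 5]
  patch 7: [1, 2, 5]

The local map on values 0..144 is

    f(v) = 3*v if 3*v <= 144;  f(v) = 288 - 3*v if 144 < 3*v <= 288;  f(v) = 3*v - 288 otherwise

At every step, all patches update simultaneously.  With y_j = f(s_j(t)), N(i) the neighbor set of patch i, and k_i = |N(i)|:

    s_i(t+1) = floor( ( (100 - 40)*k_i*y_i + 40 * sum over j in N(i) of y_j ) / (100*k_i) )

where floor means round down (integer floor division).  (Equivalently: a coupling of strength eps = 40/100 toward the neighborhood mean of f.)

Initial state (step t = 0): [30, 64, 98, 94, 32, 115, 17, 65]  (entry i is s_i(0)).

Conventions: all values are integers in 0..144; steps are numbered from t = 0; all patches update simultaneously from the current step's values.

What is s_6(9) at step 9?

Answer: s_6(9) = 34

Derivation:
t=0: [30, 64, 98, 94, 32, 115, 17, 65]
t=1: [62, 83, 34, 41, 78, 66, 51, 77]
t=2: [109, 54, 100, 99, 66, 86, 120, 65]
t=3: [35, 101, 34, 39, 76, 52, 54, 78]
t=4: [109, 39, 99, 94, 71, 111, 120, 65]
t=5: [35, 93, 32, 34, 67, 59, 55, 78]
t=6: [105, 37, 95, 88, 81, 101, 115, 61]
t=7: [27, 89, 27, 38, 47, 36, 40, 80]
t=8: [90, 53, 81, 100, 117, 106, 108, 56]
t=9: [23, 103, 50, 35, 60, 47, 34, 99]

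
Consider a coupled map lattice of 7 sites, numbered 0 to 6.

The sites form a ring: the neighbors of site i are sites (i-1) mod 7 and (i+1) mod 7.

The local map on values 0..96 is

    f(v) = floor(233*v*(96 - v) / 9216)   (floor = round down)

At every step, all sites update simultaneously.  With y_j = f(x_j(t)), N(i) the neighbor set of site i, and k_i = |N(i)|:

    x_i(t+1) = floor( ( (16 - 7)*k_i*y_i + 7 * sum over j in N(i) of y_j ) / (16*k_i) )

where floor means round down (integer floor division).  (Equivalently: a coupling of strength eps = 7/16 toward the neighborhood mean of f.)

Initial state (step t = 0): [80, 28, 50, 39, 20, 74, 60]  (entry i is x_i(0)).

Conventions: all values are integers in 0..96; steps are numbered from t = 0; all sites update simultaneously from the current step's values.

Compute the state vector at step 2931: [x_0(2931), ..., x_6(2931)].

Simulating step by step:
t=0: [80, 28, 50, 39, 20, 74, 60]
t=1: [40, 46, 55, 52, 42, 43, 46]
t=2: [56, 57, 57, 57, 57, 57, 57]
t=3: [56, 56, 56, 56, 56, 56, 56]
t=4: [56, 56, 56, 56, 56, 56, 56]

Answer: [56, 56, 56, 56, 56, 56, 56]
Key observation: The state at step 3, [56, 56, 56, 56, 56, 56, 56], reappears at step 4: the system is in a cycle of period 1 from step 3 on.  Therefore the state at step 2931 equals the state at step 3 + ((2931 - 3) mod 1) = 3, which is [56, 56, 56, 56, 56, 56, 56].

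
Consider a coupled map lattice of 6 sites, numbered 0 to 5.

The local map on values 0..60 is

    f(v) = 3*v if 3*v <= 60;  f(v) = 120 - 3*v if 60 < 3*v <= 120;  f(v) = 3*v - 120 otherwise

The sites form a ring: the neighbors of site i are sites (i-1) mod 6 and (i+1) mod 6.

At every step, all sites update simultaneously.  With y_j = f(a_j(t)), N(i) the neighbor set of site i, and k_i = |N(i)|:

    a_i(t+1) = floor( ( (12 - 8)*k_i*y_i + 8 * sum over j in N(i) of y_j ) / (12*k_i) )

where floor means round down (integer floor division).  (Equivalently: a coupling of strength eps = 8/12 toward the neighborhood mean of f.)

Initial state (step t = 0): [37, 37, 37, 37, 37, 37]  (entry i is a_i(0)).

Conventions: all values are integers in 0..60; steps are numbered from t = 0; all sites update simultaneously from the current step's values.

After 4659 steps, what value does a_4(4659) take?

Answer: a_4(4659) = 39
Key observation: The state at step 1, [9, 9, 9, 9, 9, 9], reappears at step 5: the system is in a cycle of period 4 from step 1 on.  Therefore the state at step 4659 equals the state at step 1 + ((4659 - 1) mod 4) = 3, which is [39, 39, 39, 39, 39, 39].

Derivation:
t=0: [37, 37, 37, 37, 37, 37]
t=1: [9, 9, 9, 9, 9, 9]
t=2: [27, 27, 27, 27, 27, 27]
t=3: [39, 39, 39, 39, 39, 39]
t=4: [3, 3, 3, 3, 3, 3]
t=5: [9, 9, 9, 9, 9, 9]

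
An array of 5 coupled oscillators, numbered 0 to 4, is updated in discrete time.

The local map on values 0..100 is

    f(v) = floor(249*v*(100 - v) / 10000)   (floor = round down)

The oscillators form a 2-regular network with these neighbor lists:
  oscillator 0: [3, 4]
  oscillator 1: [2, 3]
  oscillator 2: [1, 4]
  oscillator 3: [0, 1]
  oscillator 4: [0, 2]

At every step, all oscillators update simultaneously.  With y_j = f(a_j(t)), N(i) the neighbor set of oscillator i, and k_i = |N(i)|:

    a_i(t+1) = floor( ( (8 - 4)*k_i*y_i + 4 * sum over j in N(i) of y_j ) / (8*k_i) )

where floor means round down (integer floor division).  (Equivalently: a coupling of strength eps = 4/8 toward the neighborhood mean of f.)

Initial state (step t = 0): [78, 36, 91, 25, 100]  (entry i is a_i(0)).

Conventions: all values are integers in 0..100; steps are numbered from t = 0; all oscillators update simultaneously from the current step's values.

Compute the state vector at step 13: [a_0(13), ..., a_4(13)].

Simulating step by step:
t=0: [78, 36, 91, 25, 100]
t=1: [32, 45, 24, 47, 15]
t=2: [50, 57, 45, 59, 40]
t=3: [60, 60, 60, 60, 60]
t=4: [59, 59, 59, 59, 59]
t=5: [60, 60, 60, 60, 60]
t=6: [59, 59, 59, 59, 59]
t=7: [60, 60, 60, 60, 60]
t=8: [59, 59, 59, 59, 59]
t=9: [60, 60, 60, 60, 60]
t=10: [59, 59, 59, 59, 59]
t=11: [60, 60, 60, 60, 60]
t=12: [59, 59, 59, 59, 59]
t=13: [60, 60, 60, 60, 60]

Answer: [60, 60, 60, 60, 60]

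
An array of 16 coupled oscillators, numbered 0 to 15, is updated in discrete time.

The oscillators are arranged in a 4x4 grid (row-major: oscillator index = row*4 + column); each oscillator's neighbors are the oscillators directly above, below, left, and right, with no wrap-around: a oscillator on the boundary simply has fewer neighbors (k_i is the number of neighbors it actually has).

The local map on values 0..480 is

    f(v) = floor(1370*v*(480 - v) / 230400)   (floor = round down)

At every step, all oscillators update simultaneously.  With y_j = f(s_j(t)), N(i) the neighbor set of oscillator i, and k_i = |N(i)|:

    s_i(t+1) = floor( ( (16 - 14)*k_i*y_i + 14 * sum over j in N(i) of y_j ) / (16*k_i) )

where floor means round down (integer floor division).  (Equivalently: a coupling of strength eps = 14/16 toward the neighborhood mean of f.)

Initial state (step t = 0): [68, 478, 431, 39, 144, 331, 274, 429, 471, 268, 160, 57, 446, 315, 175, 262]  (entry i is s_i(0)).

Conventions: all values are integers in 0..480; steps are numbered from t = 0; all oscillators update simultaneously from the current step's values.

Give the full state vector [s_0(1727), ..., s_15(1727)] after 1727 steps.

Simulating step by step:
t=0: [68, 478, 431, 39, 144, 331, 274, 429, 471, 268, 160, 57, 446, 315, 175, 262]
t=1: [148, 170, 144, 124, 177, 247, 228, 185, 211, 245, 285, 243, 157, 255, 317, 243]
t=2: [312, 307, 303, 300, 322, 330, 323, 316, 322, 338, 332, 333, 334, 319, 333, 326]
t=3: [308, 308, 313, 314, 302, 299, 302, 304, 293, 296, 292, 298, 301, 290, 297, 291]
t=4: [316, 315, 313, 313, 320, 319, 318, 316, 321, 324, 322, 323, 325, 322, 326, 323]
t=5: [306, 307, 308, 309, 305, 304, 306, 305, 301, 302, 301, 303, 302, 299, 301, 299]
t=6: [316, 316, 315, 315, 317, 316, 317, 316, 318, 319, 318, 319, 320, 319, 320, 319]
t=7: [307, 308, 308, 308, 307, 306, 307, 307, 305, 306, 305, 306, 305, 304, 305, 304]
t=8: [315, 315, 315, 315, 315, 315, 315, 315, 316, 316, 316, 316, 317, 316, 317, 316]
t=9: [309, 309, 309, 309, 308, 308, 308, 308, 308, 308, 308, 308, 307, 307, 307, 307]
t=10: [314, 314, 314, 314, 314, 314, 314, 314, 315, 315, 315, 315, 315, 315, 315, 315]
t=11: [309, 309, 309, 309, 309, 309, 309, 309, 309, 309, 309, 309, 309, 309, 309, 309]
t=12: [314, 314, 314, 314, 314, 314, 314, 314, 314, 314, 314, 314, 314, 314, 314, 314]
t=13: [309, 309, 309, 309, 309, 309, 309, 309, 309, 309, 309, 309, 309, 309, 309, 309]

Answer: [309, 309, 309, 309, 309, 309, 309, 309, 309, 309, 309, 309, 309, 309, 309, 309]
Key observation: The state at step 11, [309, 309, 309, 309, 309, 309, 309, 309, 309, 309, 309, 309, 309, 309, 309, 309], reappears at step 13: the system is in a cycle of period 2 from step 11 on.  Therefore the state at step 1727 equals the state at step 11 + ((1727 - 11) mod 2) = 11, which is [309, 309, 309, 309, 309, 309, 309, 309, 309, 309, 309, 309, 309, 309, 309, 309].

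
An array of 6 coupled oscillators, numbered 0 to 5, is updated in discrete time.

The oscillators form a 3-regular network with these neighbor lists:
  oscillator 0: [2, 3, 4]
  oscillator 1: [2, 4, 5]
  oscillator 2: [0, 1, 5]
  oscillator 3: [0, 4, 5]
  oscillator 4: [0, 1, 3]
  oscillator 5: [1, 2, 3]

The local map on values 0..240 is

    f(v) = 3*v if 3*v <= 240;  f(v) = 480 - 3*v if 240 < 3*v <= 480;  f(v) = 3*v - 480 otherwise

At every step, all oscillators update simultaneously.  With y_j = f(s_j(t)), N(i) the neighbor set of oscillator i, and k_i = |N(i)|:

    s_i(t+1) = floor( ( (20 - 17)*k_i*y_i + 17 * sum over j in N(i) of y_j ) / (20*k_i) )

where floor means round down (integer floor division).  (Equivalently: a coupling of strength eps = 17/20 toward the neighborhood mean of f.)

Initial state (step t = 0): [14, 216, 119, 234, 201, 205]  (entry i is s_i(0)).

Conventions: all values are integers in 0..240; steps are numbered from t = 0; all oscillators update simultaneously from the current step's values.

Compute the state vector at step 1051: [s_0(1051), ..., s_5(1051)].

Simulating step by step:
t=0: [14, 216, 119, 234, 201, 205]
t=1: [138, 133, 116, 118, 140, 165]
t=2: [100, 70, 65, 58, 86, 98]
t=3: [194, 202, 192, 192, 193, 191]
t=4: [97, 100, 105, 97, 106, 104]
t=5: [174, 167, 176, 175, 182, 176]
t=6: [51, 49, 38, 50, 40, 39]
t=7: [131, 121, 135, 133, 145, 134]
t=8: [70, 73, 91, 71, 87, 89]
t=9: [212, 213, 212, 213, 214, 213]
t=10: [158, 159, 157, 159, 158, 158]
t=11: [6, 6, 5, 5, 4, 5]
t=12: [14, 14, 16, 15, 16, 15]
t=13: [46, 46, 43, 45, 43, 45]
t=14: [132, 132, 135, 134, 135, 134]
t=15: [77, 77, 80, 78, 80, 78]
t=16: [236, 236, 233, 234, 233, 234]
t=17: [221, 221, 224, 222, 224, 222]
t=18: [188, 188, 185, 186, 185, 186]
t=19: [77, 77, 80, 78, 80, 78]

Answer: [77, 77, 80, 78, 80, 78]
Key observation: The state at step 15, [77, 77, 80, 78, 80, 78], reappears at step 19: the system is in a cycle of period 4 from step 15 on.  Therefore the state at step 1051 equals the state at step 15 + ((1051 - 15) mod 4) = 15, which is [77, 77, 80, 78, 80, 78].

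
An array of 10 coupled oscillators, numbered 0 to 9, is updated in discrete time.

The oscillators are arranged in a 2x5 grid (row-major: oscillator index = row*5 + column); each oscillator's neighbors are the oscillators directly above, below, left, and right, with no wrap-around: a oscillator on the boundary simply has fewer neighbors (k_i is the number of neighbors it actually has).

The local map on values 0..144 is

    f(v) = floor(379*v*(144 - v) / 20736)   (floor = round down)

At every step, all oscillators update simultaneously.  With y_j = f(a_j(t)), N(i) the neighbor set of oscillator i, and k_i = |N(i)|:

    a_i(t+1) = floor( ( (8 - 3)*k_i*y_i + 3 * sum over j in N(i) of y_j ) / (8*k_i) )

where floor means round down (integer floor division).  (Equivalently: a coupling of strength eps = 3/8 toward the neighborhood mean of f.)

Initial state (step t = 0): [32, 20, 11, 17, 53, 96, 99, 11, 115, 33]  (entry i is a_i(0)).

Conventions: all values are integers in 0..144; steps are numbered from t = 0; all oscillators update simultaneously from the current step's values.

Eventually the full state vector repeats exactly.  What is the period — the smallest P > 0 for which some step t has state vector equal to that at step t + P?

Answer: 2
Key observation: The state at step 6, [89, 88, 88, 88, 88, 89, 88, 88, 88, 89], reappears at step 8 — and no state repeats earlier — so the cycle the system enters has period 2.

Derivation:
t=0: [32, 20, 11, 17, 53, 96, 99, 11, 115, 33]
t=1: [64, 49, 30, 46, 74, 79, 70, 37, 53, 69]
t=2: [91, 84, 68, 81, 91, 93, 90, 75, 86, 92]
t=3: [88, 91, 93, 92, 88, 86, 89, 92, 91, 87]
t=4: [89, 88, 86, 87, 89, 90, 88, 87, 88, 89]
t=5: [89, 90, 90, 90, 89, 88, 89, 90, 89, 89]
t=6: [89, 88, 88, 88, 88, 89, 88, 88, 88, 89]
t=7: [89, 89, 90, 90, 89, 89, 89, 90, 89, 89]
t=8: [89, 88, 88, 88, 88, 89, 88, 88, 88, 89]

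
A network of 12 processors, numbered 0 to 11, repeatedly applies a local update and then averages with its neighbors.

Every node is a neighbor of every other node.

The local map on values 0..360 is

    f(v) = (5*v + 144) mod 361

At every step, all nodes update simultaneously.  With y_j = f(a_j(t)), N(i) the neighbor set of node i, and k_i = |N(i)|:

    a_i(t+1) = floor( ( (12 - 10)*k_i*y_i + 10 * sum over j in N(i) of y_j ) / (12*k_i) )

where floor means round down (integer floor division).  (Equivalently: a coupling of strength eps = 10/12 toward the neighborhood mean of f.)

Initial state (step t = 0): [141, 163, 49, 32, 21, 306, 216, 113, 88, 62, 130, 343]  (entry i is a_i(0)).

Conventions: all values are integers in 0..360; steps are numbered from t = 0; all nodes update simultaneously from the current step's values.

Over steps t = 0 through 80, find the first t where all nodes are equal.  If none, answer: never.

Simulating step by step:
t=0: [141, 163, 49, 32, 21, 306, 216, 113, 88, 62, 130, 343]  (not all equal)
t=1: [171, 181, 162, 187, 182, 180, 172, 191, 179, 168, 166, 164]  (not all equal)
t=2: [268, 273, 264, 276, 273, 273, 269, 245, 272, 267, 266, 265]  (not all equal)
t=3: [65, 67, 63, 69, 67, 67, 65, 87, 67, 65, 64, 64]  (not all equal)
t=4: [119, 120, 118, 121, 120, 120, 119, 129, 120, 119, 118, 118]  (not all equal)
t=5: [21, 22, 21, 22, 22, 22, 21, 26, 22, 21, 21, 21]  (not all equal)
t=6: [252, 253, 252, 253, 253, 253, 252, 255, 253, 252, 252, 252]  (not all equal)
t=7: [324, 324, 324, 324, 324, 324, 324, 325, 324, 324, 324, 324]  (not all equal)
t=8: [320, 320, 320, 320, 320, 320, 320, 320, 320, 320, 320, 320]  (all equal)

Answer: 8
Key observation: Synchronization is absorbing here: once all nodes are equal they stay equal, and step 8 is the first all-equal step.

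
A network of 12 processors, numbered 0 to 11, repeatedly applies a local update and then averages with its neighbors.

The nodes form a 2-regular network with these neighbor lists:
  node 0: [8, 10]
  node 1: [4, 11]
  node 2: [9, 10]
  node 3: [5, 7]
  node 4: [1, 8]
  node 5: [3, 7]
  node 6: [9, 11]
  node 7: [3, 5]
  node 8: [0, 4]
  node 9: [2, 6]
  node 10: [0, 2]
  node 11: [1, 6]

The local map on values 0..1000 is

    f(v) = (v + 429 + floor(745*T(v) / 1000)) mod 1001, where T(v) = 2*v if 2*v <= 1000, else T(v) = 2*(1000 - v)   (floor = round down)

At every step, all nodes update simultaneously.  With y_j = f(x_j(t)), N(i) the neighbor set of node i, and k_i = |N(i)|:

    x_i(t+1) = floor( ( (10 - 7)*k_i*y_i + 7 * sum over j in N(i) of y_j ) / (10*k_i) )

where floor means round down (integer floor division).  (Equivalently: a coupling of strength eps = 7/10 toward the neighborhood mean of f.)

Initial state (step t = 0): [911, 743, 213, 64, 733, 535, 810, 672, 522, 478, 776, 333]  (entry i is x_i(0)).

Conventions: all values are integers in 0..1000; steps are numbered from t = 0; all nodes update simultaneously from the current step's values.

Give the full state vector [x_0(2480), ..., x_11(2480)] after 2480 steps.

Simulating step by step:
t=0: [911, 743, 213, 64, 733, 535, 810, 672, 522, 478, 776, 333]
t=1: [560, 451, 691, 611, 592, 608, 462, 611, 558, 703, 661, 453]
t=2: [626, 578, 582, 618, 606, 618, 568, 618, 637, 576, 605, 561]
t=3: [612, 632, 629, 615, 619, 615, 639, 615, 612, 635, 621, 638]
t=4: [616, 609, 609, 616, 613, 616, 605, 616, 616, 606, 613, 605]
t=5: [616, 619, 619, 616, 617, 616, 621, 616, 616, 620, 617, 620]
t=6: [615, 614, 614, 616, 615, 616, 613, 616, 615, 613, 615, 613]
t=7: [616, 616, 616, 616, 616, 616, 617, 616, 616, 617, 616, 617]
t=8: [616, 615, 615, 616, 616, 616, 615, 616, 616, 615, 616, 615]
t=9: [616, 616, 616, 616, 616, 616, 616, 616, 616, 616, 616, 616]
t=10: [616, 616, 616, 616, 616, 616, 616, 616, 616, 616, 616, 616]

Answer: [616, 616, 616, 616, 616, 616, 616, 616, 616, 616, 616, 616]
Key observation: The state at step 9, [616, 616, 616, 616, 616, 616, 616, 616, 616, 616, 616, 616], reappears at step 10: the system is in a cycle of period 1 from step 9 on.  Therefore the state at step 2480 equals the state at step 9 + ((2480 - 9) mod 1) = 9, which is [616, 616, 616, 616, 616, 616, 616, 616, 616, 616, 616, 616].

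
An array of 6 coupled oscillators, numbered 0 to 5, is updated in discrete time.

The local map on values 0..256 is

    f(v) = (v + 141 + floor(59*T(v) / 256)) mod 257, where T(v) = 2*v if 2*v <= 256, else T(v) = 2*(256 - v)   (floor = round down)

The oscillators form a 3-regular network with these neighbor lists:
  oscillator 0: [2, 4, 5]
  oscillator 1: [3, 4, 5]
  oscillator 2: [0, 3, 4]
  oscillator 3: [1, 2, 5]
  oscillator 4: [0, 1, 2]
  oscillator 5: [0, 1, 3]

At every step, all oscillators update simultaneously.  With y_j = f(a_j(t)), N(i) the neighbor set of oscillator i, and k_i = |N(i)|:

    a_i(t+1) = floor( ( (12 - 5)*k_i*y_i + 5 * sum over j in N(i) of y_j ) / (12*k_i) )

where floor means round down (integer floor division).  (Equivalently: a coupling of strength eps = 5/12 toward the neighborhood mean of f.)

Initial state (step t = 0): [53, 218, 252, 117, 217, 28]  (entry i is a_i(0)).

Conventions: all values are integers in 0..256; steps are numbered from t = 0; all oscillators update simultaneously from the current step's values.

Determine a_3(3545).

Answer: a_3(3545) = 75
Key observation: The state at step 34, [136, 136, 136, 136, 136, 136], reappears at step 37: the system is in a cycle of period 3 from step 34 on.  Therefore the state at step 3545 equals the state at step 34 + ((3545 - 34) mod 3) = 35, which is [75, 75, 75, 75, 75, 75].

Derivation:
t=0: [53, 218, 252, 117, 217, 28]
t=1: [187, 118, 134, 92, 134, 159]
t=2: [92, 57, 70, 40, 75, 75]
t=3: [113, 227, 206, 215, 213, 207]
t=4: [76, 120, 105, 116, 107, 106]
t=5: [162, 52, 69, 49, 71, 72]
t=6: [153, 223, 216, 221, 218, 215]
t=7: [98, 120, 113, 120, 114, 113]
t=8: [36, 56, 47, 56, 47, 48]
t=9: [199, 218, 208, 218, 208, 211]
t=10: [111, 117, 114, 117, 114, 115]
t=11: [47, 53, 50, 53, 50, 51]
t=12: [211, 217, 213, 217, 213, 215]
t=13: [115, 117, 116, 117, 116, 117]
t=14: [52, 53, 53, 53, 53, 53]
t=15: [216, 218, 217, 218, 217, 217]
t=16: [118, 118, 118, 118, 118, 118]
t=17: [56, 56, 56, 56, 56, 56]
t=18: [222, 222, 222, 222, 222, 222]
t=19: [121, 121, 121, 121, 121, 121]
t=20: [60, 60, 60, 60, 60, 60]
t=21: [228, 228, 228, 228, 228, 228]
t=22: [124, 124, 124, 124, 124, 124]
t=23: [65, 65, 65, 65, 65, 65]
t=24: [235, 235, 235, 235, 235, 235]
t=25: [128, 128, 128, 128, 128, 128]
t=26: [71, 71, 71, 71, 71, 71]
t=27: [244, 244, 244, 244, 244, 244]
t=28: [133, 133, 133, 133, 133, 133]
t=29: [73, 73, 73, 73, 73, 73]
t=30: [247, 247, 247, 247, 247, 247]
t=31: [135, 135, 135, 135, 135, 135]
t=32: [74, 74, 74, 74, 74, 74]
t=33: [249, 249, 249, 249, 249, 249]
t=34: [136, 136, 136, 136, 136, 136]
t=35: [75, 75, 75, 75, 75, 75]
t=36: [250, 250, 250, 250, 250, 250]
t=37: [136, 136, 136, 136, 136, 136]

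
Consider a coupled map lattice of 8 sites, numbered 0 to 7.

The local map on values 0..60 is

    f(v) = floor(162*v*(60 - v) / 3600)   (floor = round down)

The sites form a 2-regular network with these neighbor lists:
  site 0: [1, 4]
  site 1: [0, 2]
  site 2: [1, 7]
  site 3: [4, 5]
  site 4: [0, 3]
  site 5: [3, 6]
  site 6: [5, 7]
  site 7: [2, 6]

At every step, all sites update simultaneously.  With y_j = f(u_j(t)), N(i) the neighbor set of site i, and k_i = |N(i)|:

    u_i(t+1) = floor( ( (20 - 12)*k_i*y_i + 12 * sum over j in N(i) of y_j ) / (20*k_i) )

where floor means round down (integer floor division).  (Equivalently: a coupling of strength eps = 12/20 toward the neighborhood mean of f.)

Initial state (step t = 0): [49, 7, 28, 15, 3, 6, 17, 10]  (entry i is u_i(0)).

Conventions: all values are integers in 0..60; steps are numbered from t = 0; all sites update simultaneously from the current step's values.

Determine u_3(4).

Simulating step by step:
t=0: [49, 7, 28, 15, 3, 6, 17, 10]
t=1: [16, 25, 27, 18, 19, 24, 23, 30]
t=2: [34, 36, 39, 35, 33, 36, 38, 39]
t=3: [39, 37, 36, 39, 39, 38, 37, 36]
t=4: [36, 37, 38, 36, 36, 37, 37, 38]

Answer: u_3(4) = 36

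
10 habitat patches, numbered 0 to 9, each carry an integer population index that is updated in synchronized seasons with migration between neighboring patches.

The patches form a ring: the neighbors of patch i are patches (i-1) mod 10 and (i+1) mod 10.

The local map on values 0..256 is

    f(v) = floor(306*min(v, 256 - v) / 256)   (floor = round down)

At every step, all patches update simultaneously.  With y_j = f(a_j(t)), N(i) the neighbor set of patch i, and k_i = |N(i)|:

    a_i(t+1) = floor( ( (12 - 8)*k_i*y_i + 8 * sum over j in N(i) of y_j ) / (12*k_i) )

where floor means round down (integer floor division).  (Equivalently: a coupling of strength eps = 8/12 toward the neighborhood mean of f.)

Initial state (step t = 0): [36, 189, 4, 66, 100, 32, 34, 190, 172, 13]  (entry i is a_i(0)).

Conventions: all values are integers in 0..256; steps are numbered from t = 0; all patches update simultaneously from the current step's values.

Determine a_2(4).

Answer: a_2(4) = 93

Derivation:
t=0: [36, 189, 4, 66, 100, 32, 34, 190, 172, 13]
t=1: [46, 42, 54, 67, 78, 65, 52, 72, 64, 52]
t=2: [55, 56, 64, 79, 83, 77, 75, 74, 74, 64]
t=3: [69, 69, 78, 89, 95, 93, 89, 88, 84, 76]
t=4: [84, 85, 93, 104, 110, 110, 107, 103, 98, 90]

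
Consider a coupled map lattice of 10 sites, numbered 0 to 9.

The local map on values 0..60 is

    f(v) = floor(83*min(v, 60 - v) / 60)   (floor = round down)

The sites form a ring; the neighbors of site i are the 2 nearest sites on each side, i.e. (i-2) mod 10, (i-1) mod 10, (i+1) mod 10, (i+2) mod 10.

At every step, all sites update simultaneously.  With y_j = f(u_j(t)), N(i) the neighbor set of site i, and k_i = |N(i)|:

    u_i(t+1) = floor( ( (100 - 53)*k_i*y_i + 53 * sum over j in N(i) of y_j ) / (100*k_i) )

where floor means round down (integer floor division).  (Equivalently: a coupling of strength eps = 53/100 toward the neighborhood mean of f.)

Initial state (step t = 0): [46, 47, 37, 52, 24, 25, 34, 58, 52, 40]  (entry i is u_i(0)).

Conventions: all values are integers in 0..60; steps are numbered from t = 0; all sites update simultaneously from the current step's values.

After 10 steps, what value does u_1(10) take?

Answer: u_1(10) = 30

Derivation:
t=0: [46, 47, 37, 52, 24, 25, 34, 58, 52, 40]
t=1: [20, 19, 25, 20, 30, 26, 27, 15, 16, 19]
t=2: [27, 27, 32, 30, 36, 33, 33, 25, 24, 24]
t=3: [36, 37, 37, 38, 35, 36, 35, 34, 34, 34]
t=4: [33, 31, 31, 31, 32, 33, 34, 34, 34, 34]
t=5: [37, 38, 39, 39, 38, 37, 35, 35, 35, 35]
t=6: [31, 30, 29, 29, 30, 31, 33, 33, 33, 33]
t=7: [39, 40, 40, 40, 40, 39, 37, 37, 37, 37]
t=8: [29, 27, 27, 27, 27, 29, 30, 30, 30, 30]
t=9: [39, 37, 37, 37, 37, 39, 40, 40, 40, 40]
t=10: [29, 30, 30, 30, 30, 29, 27, 27, 27, 27]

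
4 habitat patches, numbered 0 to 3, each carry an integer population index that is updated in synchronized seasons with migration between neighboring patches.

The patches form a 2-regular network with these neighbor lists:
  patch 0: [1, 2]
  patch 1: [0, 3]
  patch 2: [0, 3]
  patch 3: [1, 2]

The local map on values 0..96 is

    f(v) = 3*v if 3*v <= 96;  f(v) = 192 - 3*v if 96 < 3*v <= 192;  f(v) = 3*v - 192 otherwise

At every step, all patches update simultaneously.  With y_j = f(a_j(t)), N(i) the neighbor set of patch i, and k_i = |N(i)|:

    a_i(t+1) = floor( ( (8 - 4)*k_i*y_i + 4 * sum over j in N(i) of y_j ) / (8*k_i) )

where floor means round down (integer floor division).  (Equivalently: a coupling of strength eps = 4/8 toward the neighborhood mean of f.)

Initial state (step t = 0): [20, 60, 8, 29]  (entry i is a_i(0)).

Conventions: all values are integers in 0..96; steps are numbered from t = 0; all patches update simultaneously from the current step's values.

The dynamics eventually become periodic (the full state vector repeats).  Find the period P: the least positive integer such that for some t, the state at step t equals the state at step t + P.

Answer: 14
Key observation: The state at step 15, [42, 42, 20, 20], reappears at step 29 — and no state repeats earlier — so the cycle the system enters has period 14.

Derivation:
t=0: [20, 60, 8, 29]
t=1: [39, 42, 48, 52]
t=2: [66, 60, 51, 46]
t=3: [15, 21, 34, 39]
t=4: [60, 61, 75, 75]
t=5: [16, 15, 27, 27]
t=6: [55, 54, 72, 72]
t=7: [27, 27, 24, 25]
t=8: [78, 79, 75, 75]
t=9: [40, 41, 35, 36]
t=10: [75, 73, 82, 81]
t=11: [36, 34, 48, 45]
t=12: [76, 80, 59, 63]
t=13: [33, 33, 17, 17]
t=14: [82, 82, 61, 61]
t=15: [42, 42, 20, 20]
t=16: [64, 64, 61, 61]
t=17: [2, 2, 6, 6]
t=18: [9, 9, 15, 15]
t=19: [31, 31, 40, 40]
t=20: [87, 87, 77, 77]
t=21: [61, 61, 46, 46]
t=22: [20, 20, 42, 42]
t=23: [61, 61, 64, 64]
t=24: [6, 6, 2, 2]
t=25: [15, 15, 9, 9]
t=26: [40, 40, 31, 31]
t=27: [77, 77, 87, 87]
t=28: [46, 46, 61, 61]
t=29: [42, 42, 20, 20]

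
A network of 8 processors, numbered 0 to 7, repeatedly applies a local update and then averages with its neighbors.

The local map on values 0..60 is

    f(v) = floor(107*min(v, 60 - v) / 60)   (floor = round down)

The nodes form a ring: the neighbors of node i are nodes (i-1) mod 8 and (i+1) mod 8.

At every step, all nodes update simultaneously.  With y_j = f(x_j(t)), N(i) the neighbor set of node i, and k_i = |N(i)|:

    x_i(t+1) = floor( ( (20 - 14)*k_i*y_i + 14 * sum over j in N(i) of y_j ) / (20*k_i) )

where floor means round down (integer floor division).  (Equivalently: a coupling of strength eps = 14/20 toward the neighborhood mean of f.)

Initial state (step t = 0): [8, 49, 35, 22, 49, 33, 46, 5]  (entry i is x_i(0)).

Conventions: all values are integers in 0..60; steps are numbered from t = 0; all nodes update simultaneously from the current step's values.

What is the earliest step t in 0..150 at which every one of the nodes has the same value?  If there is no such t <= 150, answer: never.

Answer: never
Key observation: The state at step 20 reappears at step 24 — the system is in a cycle of period 4 from step 20 on.  No step 0..24 is synchronized, and the cycle repeats forever, so no step up to 150 (or ever) has all nodes equal.

Derivation:
t=0: [8, 49, 35, 22, 49, 33, 46, 5]  (not all equal)
t=1: [13, 26, 33, 33, 36, 29, 26, 15]  (not all equal)
t=2: [32, 38, 47, 45, 47, 46, 40, 31]  (not all equal)
t=3: [46, 36, 29, 23, 24, 27, 36, 44]  (not all equal)
t=4: [31, 38, 44, 44, 43, 43, 39, 31]  (not all equal)
t=5: [46, 39, 31, 28, 29, 32, 39, 46]  (not all equal)
t=6: [28, 37, 45, 50, 49, 45, 36, 28]  (not all equal)
t=7: [46, 38, 28, 20, 20, 29, 38, 46]  (not all equal)
t=8: [29, 37, 40, 39, 40, 41, 37, 29]  (not all equal)
t=9: [47, 42, 37, 35, 35, 36, 41, 47]  (not all equal)
t=10: [26, 32, 38, 42, 43, 39, 32, 26]  (not all equal)
t=11: [47, 44, 40, 33, 33, 38, 43, 47]  (not all equal)
t=12: [24, 28, 37, 43, 44, 39, 30, 25]  (not all equal)
t=13: [45, 43, 39, 33, 31, 39, 44, 46]  (not all equal)
t=14: [26, 31, 38, 45, 45, 38, 29, 26]  (not all equal)
t=15: [47, 45, 38, 30, 30, 38, 45, 47]  (not all equal)
t=16: [24, 29, 39, 48, 48, 39, 29, 24]  (not all equal)
t=17: [45, 42, 36, 26, 26, 36, 42, 45]  (not all equal)
t=18: [28, 33, 39, 44, 44, 39, 33, 28]  (not all equal)
t=19: [48, 44, 37, 31, 31, 37, 44, 48]  (not all equal)
t=20: [23, 30, 39, 47, 47, 39, 30, 23]  (not all equal)
t=21: [45, 43, 37, 27, 27, 37, 43, 45]  (not all equal)
t=22: [27, 32, 39, 45, 45, 39, 32, 27]  (not all equal)
t=23: [48, 44, 37, 29, 29, 37, 44, 48]  (not all equal)
t=24: [23, 30, 39, 47, 47, 39, 30, 23]  (not all equal)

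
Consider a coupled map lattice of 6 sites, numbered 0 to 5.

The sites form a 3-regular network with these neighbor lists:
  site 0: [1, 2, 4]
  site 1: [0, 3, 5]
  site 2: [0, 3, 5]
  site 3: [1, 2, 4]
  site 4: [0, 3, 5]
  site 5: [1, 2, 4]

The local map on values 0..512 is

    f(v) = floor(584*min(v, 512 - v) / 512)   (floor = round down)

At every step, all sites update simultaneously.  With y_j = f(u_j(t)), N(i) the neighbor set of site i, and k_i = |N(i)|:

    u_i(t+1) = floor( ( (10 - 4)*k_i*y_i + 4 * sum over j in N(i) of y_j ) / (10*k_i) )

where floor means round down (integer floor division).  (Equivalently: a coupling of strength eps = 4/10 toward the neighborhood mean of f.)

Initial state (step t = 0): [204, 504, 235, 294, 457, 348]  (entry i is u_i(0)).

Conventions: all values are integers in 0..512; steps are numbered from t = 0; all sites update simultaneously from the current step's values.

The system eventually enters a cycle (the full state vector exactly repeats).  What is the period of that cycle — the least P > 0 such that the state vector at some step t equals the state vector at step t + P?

Answer: 2
Key observation: The state at step 28, [289, 289, 289, 289, 289, 289], reappears at step 30 — and no state repeats earlier — so the cycle the system enters has period 2.

Derivation:
t=0: [204, 504, 235, 294, 457, 348]
t=1: [184, 94, 249, 194, 126, 157]
t=2: [196, 145, 251, 203, 167, 178]
t=3: [219, 186, 259, 224, 201, 207]
t=4: [246, 225, 271, 250, 236, 238]
t=5: [274, 265, 275, 277, 272, 269]
t=6: [272, 277, 270, 270, 272, 276]
t=7: [272, 269, 274, 274, 272, 270]
t=8: [273, 275, 271, 272, 273, 275]
t=9: [272, 270, 273, 272, 271, 270]
t=10: [273, 275, 272, 273, 274, 275]
t=11: [271, 270, 272, 271, 271, 270]
t=12: [274, 275, 273, 274, 274, 275]
t=13: [271, 270, 271, 271, 270, 270]
t=14: [274, 275, 274, 274, 275, 275]
t=15: [270, 270, 270, 270, 270, 270]
t=16: [276, 276, 276, 276, 276, 276]
t=17: [269, 269, 269, 269, 269, 269]
t=18: [277, 277, 277, 277, 277, 277]
t=19: [268, 268, 268, 268, 268, 268]
t=20: [278, 278, 278, 278, 278, 278]
t=21: [266, 266, 266, 266, 266, 266]
t=22: [280, 280, 280, 280, 280, 280]
t=23: [264, 264, 264, 264, 264, 264]
t=24: [282, 282, 282, 282, 282, 282]
t=25: [262, 262, 262, 262, 262, 262]
t=26: [285, 285, 285, 285, 285, 285]
t=27: [258, 258, 258, 258, 258, 258]
t=28: [289, 289, 289, 289, 289, 289]
t=29: [254, 254, 254, 254, 254, 254]
t=30: [289, 289, 289, 289, 289, 289]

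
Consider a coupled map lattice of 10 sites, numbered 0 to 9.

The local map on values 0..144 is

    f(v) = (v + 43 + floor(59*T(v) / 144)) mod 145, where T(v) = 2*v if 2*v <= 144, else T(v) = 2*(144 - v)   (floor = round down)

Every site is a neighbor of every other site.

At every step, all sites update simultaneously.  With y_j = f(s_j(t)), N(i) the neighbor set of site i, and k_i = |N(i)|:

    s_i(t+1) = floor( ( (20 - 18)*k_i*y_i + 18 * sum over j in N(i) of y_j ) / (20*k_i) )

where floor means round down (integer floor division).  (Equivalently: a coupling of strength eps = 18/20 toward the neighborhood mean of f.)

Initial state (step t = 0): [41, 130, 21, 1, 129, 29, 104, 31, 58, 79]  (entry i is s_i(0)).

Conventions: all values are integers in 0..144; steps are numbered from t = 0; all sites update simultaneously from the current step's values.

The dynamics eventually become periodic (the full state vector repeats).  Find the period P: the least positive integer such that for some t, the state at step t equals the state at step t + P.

Answer: 2
Key observation: The state at step 9, [35, 35, 35, 35, 35, 35, 35, 35, 35, 35], reappears at step 11 — and no state repeats earlier — so the cycle the system enters has period 2.

Derivation:
t=0: [41, 130, 21, 1, 129, 29, 104, 31, 58, 79]
t=1: [58, 58, 58, 58, 58, 58, 58, 58, 58, 58]
t=2: [3, 3, 3, 3, 3, 3, 3, 3, 3, 3]
t=3: [48, 48, 48, 48, 48, 48, 48, 48, 48, 48]
t=4: [130, 130, 130, 130, 130, 130, 130, 130, 130, 130]
t=5: [39, 39, 39, 39, 39, 39, 39, 39, 39, 39]
t=6: [113, 113, 113, 113, 113, 113, 113, 113, 113, 113]
t=7: [36, 36, 36, 36, 36, 36, 36, 36, 36, 36]
t=8: [108, 108, 108, 108, 108, 108, 108, 108, 108, 108]
t=9: [35, 35, 35, 35, 35, 35, 35, 35, 35, 35]
t=10: [106, 106, 106, 106, 106, 106, 106, 106, 106, 106]
t=11: [35, 35, 35, 35, 35, 35, 35, 35, 35, 35]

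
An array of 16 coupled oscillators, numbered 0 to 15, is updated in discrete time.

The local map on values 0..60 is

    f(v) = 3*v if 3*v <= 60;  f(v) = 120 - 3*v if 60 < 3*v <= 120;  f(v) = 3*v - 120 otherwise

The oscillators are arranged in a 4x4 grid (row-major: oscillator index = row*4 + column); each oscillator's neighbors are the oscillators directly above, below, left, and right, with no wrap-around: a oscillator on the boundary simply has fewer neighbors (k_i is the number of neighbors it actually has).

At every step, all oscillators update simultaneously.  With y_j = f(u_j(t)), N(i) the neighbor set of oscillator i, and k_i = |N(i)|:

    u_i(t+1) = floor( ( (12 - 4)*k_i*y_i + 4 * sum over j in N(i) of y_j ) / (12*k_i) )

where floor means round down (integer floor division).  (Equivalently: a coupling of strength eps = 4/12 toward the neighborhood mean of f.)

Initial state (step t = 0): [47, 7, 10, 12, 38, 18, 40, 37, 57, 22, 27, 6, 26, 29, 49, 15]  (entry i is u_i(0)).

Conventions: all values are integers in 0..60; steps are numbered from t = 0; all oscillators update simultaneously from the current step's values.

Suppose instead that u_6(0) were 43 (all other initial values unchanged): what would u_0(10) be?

Simulating step by step:
t=0: [47, 7, 10, 12, 38, 18, 43, 37, 57, 22, 27, 6, 26, 29, 49, 15]
t=1: [18, 25, 27, 30, 18, 43, 17, 13, 45, 50, 35, 22, 42, 35, 31, 37]
t=2: [52, 41, 40, 33, 44, 21, 42, 41, 20, 24, 23, 43, 9, 17, 22, 19]
t=3: [26, 12, 3, 14, 25, 43, 13, 6, 49, 50, 43, 18, 36, 48, 53, 48]
t=4: [41, 30, 19, 32, 38, 18, 29, 27, 27, 25, 19, 41, 16, 25, 32, 31]
t=5: [8, 32, 47, 32, 14, 45, 39, 32, 37, 46, 46, 15, 46, 43, 30, 22]
t=6: [27, 22, 19, 23, 33, 17, 8, 24, 14, 16, 20, 40, 15, 13, 29, 48]
t=7: [38, 52, 52, 51, 28, 46, 34, 40, 40, 48, 48, 14, 43, 40, 35, 21]
t=8: [16, 30, 33, 28, 26, 21, 18, 10, 7, 19, 24, 37, 6, 5, 19, 47]
t=9: [44, 34, 27, 32, 42, 53, 49, 31, 27, 49, 46, 17, 18, 24, 47, 25]
t=10: [12, 22, 33, 27, 14, 32, 28, 29, 35, 30, 22, 44, 50, 43, 26, 42]

Answer: u_0(10) = 12
Key observation: This trace re-runs the system from the modified initial state.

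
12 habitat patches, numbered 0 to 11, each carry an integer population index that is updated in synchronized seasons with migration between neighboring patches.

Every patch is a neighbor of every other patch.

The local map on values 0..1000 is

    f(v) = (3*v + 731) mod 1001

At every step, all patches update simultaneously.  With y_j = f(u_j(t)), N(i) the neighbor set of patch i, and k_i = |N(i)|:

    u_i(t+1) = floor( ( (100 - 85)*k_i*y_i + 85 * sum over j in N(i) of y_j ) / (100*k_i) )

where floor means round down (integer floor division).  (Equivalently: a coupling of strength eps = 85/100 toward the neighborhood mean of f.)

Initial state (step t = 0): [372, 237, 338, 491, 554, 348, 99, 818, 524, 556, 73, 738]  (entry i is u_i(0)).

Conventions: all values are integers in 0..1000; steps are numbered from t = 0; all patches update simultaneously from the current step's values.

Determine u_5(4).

Answer: u_5(4) = 408

Derivation:
t=0: [372, 237, 338, 491, 554, 348, 99, 818, 524, 556, 73, 738]
t=1: [540, 511, 533, 493, 507, 535, 480, 492, 500, 507, 548, 547]
t=2: [282, 276, 280, 272, 275, 281, 269, 271, 273, 275, 284, 283]
t=3: [561, 560, 560, 559, 559, 561, 558, 558, 559, 559, 561, 561]
t=4: [408, 408, 408, 407, 407, 408, 407, 407, 407, 407, 408, 408]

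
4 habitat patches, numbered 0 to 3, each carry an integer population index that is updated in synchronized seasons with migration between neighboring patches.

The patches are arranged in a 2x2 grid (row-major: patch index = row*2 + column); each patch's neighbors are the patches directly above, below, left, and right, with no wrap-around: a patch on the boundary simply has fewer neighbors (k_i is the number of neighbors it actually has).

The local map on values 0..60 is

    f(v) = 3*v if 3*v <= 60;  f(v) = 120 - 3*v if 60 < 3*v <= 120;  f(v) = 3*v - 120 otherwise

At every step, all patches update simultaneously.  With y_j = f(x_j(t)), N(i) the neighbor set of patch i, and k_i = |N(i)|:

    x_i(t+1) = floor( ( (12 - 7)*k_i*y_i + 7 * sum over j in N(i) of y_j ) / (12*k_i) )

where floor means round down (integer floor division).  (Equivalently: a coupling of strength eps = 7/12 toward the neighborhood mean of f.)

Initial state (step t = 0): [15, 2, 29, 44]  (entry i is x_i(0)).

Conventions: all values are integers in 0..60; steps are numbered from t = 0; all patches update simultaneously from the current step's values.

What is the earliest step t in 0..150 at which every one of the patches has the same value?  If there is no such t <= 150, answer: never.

Simulating step by step:
t=0: [15, 2, 29, 44]  (not all equal)
t=1: [30, 19, 30, 16]  (not all equal)
t=2: [37, 46, 35, 45]  (not all equal)
t=3: [13, 14, 13, 15]  (not all equal)
t=4: [39, 42, 40, 42]  (not all equal)
t=5: [3, 5, 2, 4]  (not all equal)
t=6: [9, 12, 8, 11]  (not all equal)
t=7: [28, 32, 27, 31]  (not all equal)
t=8: [33, 28, 34, 29]  (not all equal)
t=9: [24, 30, 23, 29]  (not all equal)
t=10: [43, 36, 44, 37]  (not all equal)
t=11: [10, 10, 10, 10]  (all equal)

Answer: 11
Key observation: Synchronization is absorbing here: once all patches are equal they stay equal, and step 11 is the first all-equal step.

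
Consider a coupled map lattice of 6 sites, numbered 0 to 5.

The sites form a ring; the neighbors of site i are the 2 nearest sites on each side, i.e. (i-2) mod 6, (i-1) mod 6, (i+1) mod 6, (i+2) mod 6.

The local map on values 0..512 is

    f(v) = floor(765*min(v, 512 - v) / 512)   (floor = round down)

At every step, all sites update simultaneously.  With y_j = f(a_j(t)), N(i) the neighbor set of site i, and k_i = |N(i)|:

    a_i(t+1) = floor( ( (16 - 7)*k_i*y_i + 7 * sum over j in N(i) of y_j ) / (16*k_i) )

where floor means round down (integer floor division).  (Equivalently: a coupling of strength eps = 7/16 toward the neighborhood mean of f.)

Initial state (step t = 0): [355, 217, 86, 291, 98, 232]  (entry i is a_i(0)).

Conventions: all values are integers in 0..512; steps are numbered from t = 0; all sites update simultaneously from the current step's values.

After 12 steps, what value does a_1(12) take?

Answer: a_1(12) = 283

Derivation:
t=0: [355, 217, 86, 291, 98, 232]
t=1: [234, 295, 185, 288, 195, 307]
t=2: [327, 320, 297, 318, 302, 314]
t=3: [288, 290, 307, 295, 305, 293]
t=4: [327, 327, 314, 321, 315, 325]
t=5: [280, 279, 289, 285, 289, 280]
t=6: [343, 344, 336, 339, 336, 344]
t=7: [253, 253, 259, 257, 259, 253]
t=8: [378, 378, 378, 379, 378, 378]
t=9: [200, 199, 199, 198, 199, 199]
t=10: [297, 296, 296, 295, 296, 296]
t=11: [321, 322, 322, 323, 322, 322]
t=12: [284, 283, 283, 282, 283, 283]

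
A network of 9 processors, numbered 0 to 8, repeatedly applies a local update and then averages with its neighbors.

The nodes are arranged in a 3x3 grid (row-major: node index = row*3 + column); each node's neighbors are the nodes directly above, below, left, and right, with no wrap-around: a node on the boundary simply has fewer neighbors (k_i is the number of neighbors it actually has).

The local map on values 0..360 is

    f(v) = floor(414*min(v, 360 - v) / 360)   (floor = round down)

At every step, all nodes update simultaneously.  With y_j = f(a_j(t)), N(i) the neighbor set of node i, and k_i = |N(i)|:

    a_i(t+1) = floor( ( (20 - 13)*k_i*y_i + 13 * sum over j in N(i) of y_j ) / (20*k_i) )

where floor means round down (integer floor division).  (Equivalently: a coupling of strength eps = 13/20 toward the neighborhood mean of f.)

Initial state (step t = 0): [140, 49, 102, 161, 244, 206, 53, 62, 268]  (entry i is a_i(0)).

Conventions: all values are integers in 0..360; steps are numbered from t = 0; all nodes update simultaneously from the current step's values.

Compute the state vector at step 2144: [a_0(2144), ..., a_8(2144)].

Simulating step by step:
t=0: [140, 49, 102, 161, 244, 206, 53, 62, 268]
t=1: [134, 108, 116, 141, 126, 138, 104, 89, 117]
t=2: [146, 136, 138, 147, 139, 144, 127, 121, 131]
t=3: [164, 159, 159, 161, 157, 158, 151, 147, 151]
t=4: [185, 182, 181, 181, 179, 179, 175, 173, 174]
t=5: [203, 203, 204, 203, 203, 203, 201, 200, 200]
t=6: [180, 179, 179, 180, 180, 180, 182, 182, 182]
t=7: [206, 205, 205, 206, 206, 205, 204, 204, 204]
t=8: [177, 177, 178, 177, 177, 178, 178, 178, 178]
t=9: [203, 203, 203, 203, 203, 203, 203, 203, 204]
t=10: [180, 180, 180, 180, 180, 179, 180, 179, 179]
t=11: [207, 207, 206, 207, 206, 205, 206, 205, 205]
t=12: [175, 175, 176, 175, 176, 177, 176, 177, 178]
t=13: [201, 201, 202, 201, 202, 202, 202, 202, 203]
t=14: [182, 181, 181, 181, 181, 180, 181, 180, 180]
t=15: [204, 204, 205, 204, 205, 206, 205, 206, 207]
t=16: [179, 178, 178, 178, 178, 177, 178, 177, 176]
t=17: [204, 204, 203, 204, 203, 203, 203, 203, 202]
t=18: [179, 179, 179, 179, 179, 180, 179, 180, 180]
t=19: [205, 205, 205, 205, 205, 206, 205, 206, 207]
t=20: [178, 178, 177, 178, 177, 177, 177, 177, 176]
t=21: [204, 203, 203, 203, 203, 202, 203, 202, 202]
t=22: [179, 179, 180, 179, 180, 180, 180, 180, 181]
t=23: [205, 205, 206, 205, 206, 206, 206, 206, 206]
t=24: [178, 177, 177, 177, 177, 177, 177, 177, 177]
t=25: [203, 203, 203, 203, 203, 203, 203, 203, 203]
t=26: [180, 180, 180, 180, 180, 180, 180, 180, 180]
t=27: [207, 207, 207, 207, 207, 207, 207, 207, 207]
t=28: [175, 175, 175, 175, 175, 175, 175, 175, 175]
t=29: [201, 201, 201, 201, 201, 201, 201, 201, 201]
t=30: [182, 182, 182, 182, 182, 182, 182, 182, 182]
t=31: [204, 204, 204, 204, 204, 204, 204, 204, 204]
t=32: [179, 179, 179, 179, 179, 179, 179, 179, 179]
t=33: [205, 205, 205, 205, 205, 205, 205, 205, 205]
t=34: [178, 178, 178, 178, 178, 178, 178, 178, 178]
t=35: [204, 204, 204, 204, 204, 204, 204, 204, 204]

Answer: [179, 179, 179, 179, 179, 179, 179, 179, 179]
Key observation: The state at step 31, [204, 204, 204, 204, 204, 204, 204, 204, 204], reappears at step 35: the system is in a cycle of period 4 from step 31 on.  Therefore the state at step 2144 equals the state at step 31 + ((2144 - 31) mod 4) = 32, which is [179, 179, 179, 179, 179, 179, 179, 179, 179].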